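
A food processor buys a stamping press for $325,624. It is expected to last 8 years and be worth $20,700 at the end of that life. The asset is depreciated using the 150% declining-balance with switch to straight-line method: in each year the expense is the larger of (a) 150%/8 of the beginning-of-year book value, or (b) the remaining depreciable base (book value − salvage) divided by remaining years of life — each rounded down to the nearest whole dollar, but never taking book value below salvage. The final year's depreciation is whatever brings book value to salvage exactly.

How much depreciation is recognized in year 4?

Depreciable base = $325,624 − $20,700 = $304,924.
Year 1: DB = ⌊$325,624 × 150%/8⌋ = $61,054; SL = ⌊$304,924/8⌋ = $38,115 → take DB $61,054. Book value $264,570.
Year 2: DB = ⌊$264,570 × 150%/8⌋ = $49,606; SL = ⌊$243,870/7⌋ = $34,838 → take DB $49,606. Book value $214,964.
Year 3: DB = ⌊$214,964 × 150%/8⌋ = $40,305; SL = ⌊$194,264/6⌋ = $32,377 → take DB $40,305. Book value $174,659.
Year 4: DB = ⌊$174,659 × 150%/8⌋ = $32,748; SL = ⌊$153,959/5⌋ = $30,791 → take DB $32,748. Book value $141,911.

$32,748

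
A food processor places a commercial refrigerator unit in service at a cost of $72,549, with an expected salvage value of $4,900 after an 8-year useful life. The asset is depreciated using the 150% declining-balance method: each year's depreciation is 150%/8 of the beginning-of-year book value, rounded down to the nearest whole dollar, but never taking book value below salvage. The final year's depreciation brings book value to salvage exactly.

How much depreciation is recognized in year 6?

Depreciable base = $72,549 − $4,900 = $67,649.
Year 1: ⌊$72,549 × 150%/8⌋ = $13,602. Book value $58,947.
Year 2: ⌊$58,947 × 150%/8⌋ = $11,052. Book value $47,895.
Year 3: ⌊$47,895 × 150%/8⌋ = $8,980. Book value $38,915.
Year 4: ⌊$38,915 × 150%/8⌋ = $7,296. Book value $31,619.
Year 5: ⌊$31,619 × 150%/8⌋ = $5,928. Book value $25,691.
Year 6: ⌊$25,691 × 150%/8⌋ = $4,817. Book value $20,874.

$4,817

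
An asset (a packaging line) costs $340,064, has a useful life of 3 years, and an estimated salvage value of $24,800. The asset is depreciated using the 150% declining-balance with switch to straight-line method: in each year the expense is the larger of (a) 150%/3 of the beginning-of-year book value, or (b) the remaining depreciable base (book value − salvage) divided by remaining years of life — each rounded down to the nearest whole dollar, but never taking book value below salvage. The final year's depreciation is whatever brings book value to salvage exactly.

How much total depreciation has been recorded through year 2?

Depreciable base = $340,064 − $24,800 = $315,264.
Year 1: DB = ⌊$340,064 × 150%/3⌋ = $170,032; SL = ⌊$315,264/3⌋ = $105,088 → take DB $170,032. Book value $170,032.
Year 2: DB = ⌊$170,032 × 150%/3⌋ = $85,016; SL = ⌊$145,232/2⌋ = $72,616 → take DB $85,016. Book value $85,016.
Accumulated through year 2 = $340,064 − $85,016 = $255,048.

$255,048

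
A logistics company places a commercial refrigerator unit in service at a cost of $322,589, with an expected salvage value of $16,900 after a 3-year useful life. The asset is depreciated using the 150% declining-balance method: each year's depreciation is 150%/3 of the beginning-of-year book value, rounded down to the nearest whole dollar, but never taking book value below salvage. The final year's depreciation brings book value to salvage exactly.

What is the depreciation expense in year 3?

$63,748

Depreciable base = $322,589 − $16,900 = $305,689.
Year 1: ⌊$322,589 × 150%/3⌋ = $161,294. Book value $161,295.
Year 2: ⌊$161,295 × 150%/3⌋ = $80,647. Book value $80,648.
Year 3 (final): $80,648 − $16,900 = $63,748. Book value $16,900.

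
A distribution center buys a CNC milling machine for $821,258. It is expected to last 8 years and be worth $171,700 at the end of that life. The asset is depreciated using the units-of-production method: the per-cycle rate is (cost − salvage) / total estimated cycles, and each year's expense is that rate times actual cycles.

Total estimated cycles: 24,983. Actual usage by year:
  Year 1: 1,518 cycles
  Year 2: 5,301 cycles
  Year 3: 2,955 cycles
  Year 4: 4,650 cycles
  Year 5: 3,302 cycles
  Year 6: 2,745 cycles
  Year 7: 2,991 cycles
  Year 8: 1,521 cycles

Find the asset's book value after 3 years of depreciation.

$567,134

Depreciable base = $821,258 − $171,700 = $649,558.
Rate = $649,558 / 24,983 cycles = $26 per cycle.
Year 1: 1,518 × $26 = $39,468. Book value $781,790.
Year 2: 5,301 × $26 = $137,826. Book value $643,964.
Year 3: 2,955 × $26 = $76,830. Book value $567,134.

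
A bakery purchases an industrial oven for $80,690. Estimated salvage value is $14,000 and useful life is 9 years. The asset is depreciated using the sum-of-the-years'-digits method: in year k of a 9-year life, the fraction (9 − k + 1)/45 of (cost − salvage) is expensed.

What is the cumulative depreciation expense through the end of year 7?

$62,244

Depreciable base = $80,690 − $14,000 = $66,690.
Sum of the years' digits = 9+8+7+6+5+4+3+2+1 = 45.
Year 1: $66,690 × 9/45 = $13,338. Book value $67,352.
Year 2: $66,690 × 8/45 = $11,856. Book value $55,496.
Year 3: $66,690 × 7/45 = $10,374. Book value $45,122.
Year 4: $66,690 × 6/45 = $8,892. Book value $36,230.
Year 5: $66,690 × 5/45 = $7,410. Book value $28,820.
Year 6: $66,690 × 4/45 = $5,928. Book value $22,892.
Year 7: $66,690 × 3/45 = $4,446. Book value $18,446.
Accumulated through year 7 = $80,690 − $18,446 = $62,244.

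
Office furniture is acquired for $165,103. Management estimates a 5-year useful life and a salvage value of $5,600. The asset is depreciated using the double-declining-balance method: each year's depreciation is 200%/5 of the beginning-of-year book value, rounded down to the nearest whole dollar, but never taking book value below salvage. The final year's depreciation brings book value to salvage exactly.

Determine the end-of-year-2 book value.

$59,438

Depreciable base = $165,103 − $5,600 = $159,503.
Year 1: ⌊$165,103 × 200%/5⌋ = $66,041. Book value $99,062.
Year 2: ⌊$99,062 × 200%/5⌋ = $39,624. Book value $59,438.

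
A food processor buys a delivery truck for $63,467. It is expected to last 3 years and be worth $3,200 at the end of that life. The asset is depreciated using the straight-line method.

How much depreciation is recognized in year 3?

Depreciable base = $63,467 − $3,200 = $60,267.
Annual expense = $60,267 / 3 = $20,089.

$20,089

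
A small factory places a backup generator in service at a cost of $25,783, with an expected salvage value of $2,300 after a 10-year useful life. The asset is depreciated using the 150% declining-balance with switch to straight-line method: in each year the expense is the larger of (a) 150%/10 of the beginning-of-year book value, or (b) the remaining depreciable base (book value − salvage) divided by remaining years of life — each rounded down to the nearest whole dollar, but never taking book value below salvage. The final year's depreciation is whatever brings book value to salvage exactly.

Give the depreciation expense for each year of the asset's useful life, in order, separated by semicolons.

$3,867; $3,287; $2,794; $2,375; $2,019; $1,828; $1,828; $1,828; $1,828; $1,829

Depreciable base = $25,783 − $2,300 = $23,483.
Year 1: DB = ⌊$25,783 × 150%/10⌋ = $3,867; SL = ⌊$23,483/10⌋ = $2,348 → take DB $3,867. Book value $21,916.
Year 2: DB = ⌊$21,916 × 150%/10⌋ = $3,287; SL = ⌊$19,616/9⌋ = $2,179 → take DB $3,287. Book value $18,629.
Year 3: DB = ⌊$18,629 × 150%/10⌋ = $2,794; SL = ⌊$16,329/8⌋ = $2,041 → take DB $2,794. Book value $15,835.
Year 4: DB = ⌊$15,835 × 150%/10⌋ = $2,375; SL = ⌊$13,535/7⌋ = $1,933 → take DB $2,375. Book value $13,460.
Year 5: DB = ⌊$13,460 × 150%/10⌋ = $2,019; SL = ⌊$11,160/6⌋ = $1,860 → take DB $2,019. Book value $11,441.
Year 6: DB = ⌊$11,441 × 150%/10⌋ = $1,716; SL = ⌊$9,141/5⌋ = $1,828 → take SL $1,828. Book value $9,613.
Year 7: DB = ⌊$9,613 × 150%/10⌋ = $1,441; SL = ⌊$7,313/4⌋ = $1,828 → take SL $1,828. Book value $7,785.
Year 8: DB = ⌊$7,785 × 150%/10⌋ = $1,167; SL = ⌊$5,485/3⌋ = $1,828 → take SL $1,828. Book value $5,957.
Year 9: DB = ⌊$5,957 × 150%/10⌋ = $893; SL = ⌊$3,657/2⌋ = $1,828 → take SL $1,828. Book value $4,129.
Year 10 (final): $4,129 − $2,300 = $1,829. Book value $2,300.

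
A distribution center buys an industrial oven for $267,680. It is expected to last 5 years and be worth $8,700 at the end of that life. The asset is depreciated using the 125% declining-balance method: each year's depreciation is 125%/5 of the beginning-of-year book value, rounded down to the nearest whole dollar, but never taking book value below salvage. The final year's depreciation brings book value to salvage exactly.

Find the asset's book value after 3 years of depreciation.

$112,928

Depreciable base = $267,680 − $8,700 = $258,980.
Year 1: ⌊$267,680 × 125%/5⌋ = $66,920. Book value $200,760.
Year 2: ⌊$200,760 × 125%/5⌋ = $50,190. Book value $150,570.
Year 3: ⌊$150,570 × 125%/5⌋ = $37,642. Book value $112,928.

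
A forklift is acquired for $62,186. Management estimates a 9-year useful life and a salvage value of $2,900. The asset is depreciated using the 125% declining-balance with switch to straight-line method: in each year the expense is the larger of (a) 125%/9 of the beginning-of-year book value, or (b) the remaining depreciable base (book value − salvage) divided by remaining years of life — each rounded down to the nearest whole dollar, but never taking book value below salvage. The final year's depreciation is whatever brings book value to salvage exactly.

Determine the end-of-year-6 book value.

$21,305

Depreciable base = $62,186 − $2,900 = $59,286.
Year 1: DB = ⌊$62,186 × 125%/9⌋ = $8,636; SL = ⌊$59,286/9⌋ = $6,587 → take DB $8,636. Book value $53,550.
Year 2: DB = ⌊$53,550 × 125%/9⌋ = $7,437; SL = ⌊$50,650/8⌋ = $6,331 → take DB $7,437. Book value $46,113.
Year 3: DB = ⌊$46,113 × 125%/9⌋ = $6,404; SL = ⌊$43,213/7⌋ = $6,173 → take DB $6,404. Book value $39,709.
Year 4: DB = ⌊$39,709 × 125%/9⌋ = $5,515; SL = ⌊$36,809/6⌋ = $6,134 → take SL $6,134. Book value $33,575.
Year 5: DB = ⌊$33,575 × 125%/9⌋ = $4,663; SL = ⌊$30,675/5⌋ = $6,135 → take SL $6,135. Book value $27,440.
Year 6: DB = ⌊$27,440 × 125%/9⌋ = $3,811; SL = ⌊$24,540/4⌋ = $6,135 → take SL $6,135. Book value $21,305.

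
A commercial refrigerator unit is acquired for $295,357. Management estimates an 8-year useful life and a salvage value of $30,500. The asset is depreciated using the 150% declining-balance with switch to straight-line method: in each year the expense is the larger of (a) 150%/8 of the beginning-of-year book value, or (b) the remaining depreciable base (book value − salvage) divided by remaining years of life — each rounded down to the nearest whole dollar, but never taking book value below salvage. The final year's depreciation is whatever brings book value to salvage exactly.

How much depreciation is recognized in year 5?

$24,555

Depreciable base = $295,357 − $30,500 = $264,857.
Year 1: DB = ⌊$295,357 × 150%/8⌋ = $55,379; SL = ⌊$264,857/8⌋ = $33,107 → take DB $55,379. Book value $239,978.
Year 2: DB = ⌊$239,978 × 150%/8⌋ = $44,995; SL = ⌊$209,478/7⌋ = $29,925 → take DB $44,995. Book value $194,983.
Year 3: DB = ⌊$194,983 × 150%/8⌋ = $36,559; SL = ⌊$164,483/6⌋ = $27,413 → take DB $36,559. Book value $158,424.
Year 4: DB = ⌊$158,424 × 150%/8⌋ = $29,704; SL = ⌊$127,924/5⌋ = $25,584 → take DB $29,704. Book value $128,720.
Year 5: DB = ⌊$128,720 × 150%/8⌋ = $24,135; SL = ⌊$98,220/4⌋ = $24,555 → take SL $24,555. Book value $104,165.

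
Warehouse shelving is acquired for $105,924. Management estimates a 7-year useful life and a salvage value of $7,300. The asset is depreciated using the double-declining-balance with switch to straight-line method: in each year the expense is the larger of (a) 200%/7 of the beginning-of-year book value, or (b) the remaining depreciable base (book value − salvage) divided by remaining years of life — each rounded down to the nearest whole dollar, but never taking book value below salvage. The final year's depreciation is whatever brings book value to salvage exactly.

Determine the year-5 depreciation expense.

Depreciable base = $105,924 − $7,300 = $98,624.
Year 1: DB = ⌊$105,924 × 200%/7⌋ = $30,264; SL = ⌊$98,624/7⌋ = $14,089 → take DB $30,264. Book value $75,660.
Year 2: DB = ⌊$75,660 × 200%/7⌋ = $21,617; SL = ⌊$68,360/6⌋ = $11,393 → take DB $21,617. Book value $54,043.
Year 3: DB = ⌊$54,043 × 200%/7⌋ = $15,440; SL = ⌊$46,743/5⌋ = $9,348 → take DB $15,440. Book value $38,603.
Year 4: DB = ⌊$38,603 × 200%/7⌋ = $11,029; SL = ⌊$31,303/4⌋ = $7,825 → take DB $11,029. Book value $27,574.
Year 5: DB = ⌊$27,574 × 200%/7⌋ = $7,878; SL = ⌊$20,274/3⌋ = $6,758 → take DB $7,878. Book value $19,696.

$7,878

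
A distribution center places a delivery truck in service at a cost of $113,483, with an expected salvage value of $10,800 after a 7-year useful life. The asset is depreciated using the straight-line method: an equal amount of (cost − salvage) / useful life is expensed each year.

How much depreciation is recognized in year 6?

Depreciable base = $113,483 − $10,800 = $102,683.
Annual expense = $102,683 / 7 = $14,669.

$14,669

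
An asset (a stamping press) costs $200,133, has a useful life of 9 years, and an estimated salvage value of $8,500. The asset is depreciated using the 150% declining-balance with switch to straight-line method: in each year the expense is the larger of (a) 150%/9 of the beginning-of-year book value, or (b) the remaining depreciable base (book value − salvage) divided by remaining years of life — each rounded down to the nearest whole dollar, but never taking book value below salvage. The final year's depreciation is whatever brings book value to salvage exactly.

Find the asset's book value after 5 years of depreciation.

$78,913

Depreciable base = $200,133 − $8,500 = $191,633.
Year 1: DB = ⌊$200,133 × 150%/9⌋ = $33,355; SL = ⌊$191,633/9⌋ = $21,292 → take DB $33,355. Book value $166,778.
Year 2: DB = ⌊$166,778 × 150%/9⌋ = $27,796; SL = ⌊$158,278/8⌋ = $19,784 → take DB $27,796. Book value $138,982.
Year 3: DB = ⌊$138,982 × 150%/9⌋ = $23,163; SL = ⌊$130,482/7⌋ = $18,640 → take DB $23,163. Book value $115,819.
Year 4: DB = ⌊$115,819 × 150%/9⌋ = $19,303; SL = ⌊$107,319/6⌋ = $17,886 → take DB $19,303. Book value $96,516.
Year 5: DB = ⌊$96,516 × 150%/9⌋ = $16,086; SL = ⌊$88,016/5⌋ = $17,603 → take SL $17,603. Book value $78,913.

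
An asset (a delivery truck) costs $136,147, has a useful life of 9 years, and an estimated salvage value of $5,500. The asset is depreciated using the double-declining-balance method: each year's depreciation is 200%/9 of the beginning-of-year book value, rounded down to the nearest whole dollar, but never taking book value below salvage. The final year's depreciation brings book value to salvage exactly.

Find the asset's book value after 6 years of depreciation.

Depreciable base = $136,147 − $5,500 = $130,647.
Year 1: ⌊$136,147 × 200%/9⌋ = $30,254. Book value $105,893.
Year 2: ⌊$105,893 × 200%/9⌋ = $23,531. Book value $82,362.
Year 3: ⌊$82,362 × 200%/9⌋ = $18,302. Book value $64,060.
Year 4: ⌊$64,060 × 200%/9⌋ = $14,235. Book value $49,825.
Year 5: ⌊$49,825 × 200%/9⌋ = $11,072. Book value $38,753.
Year 6: ⌊$38,753 × 200%/9⌋ = $8,611. Book value $30,142.

$30,142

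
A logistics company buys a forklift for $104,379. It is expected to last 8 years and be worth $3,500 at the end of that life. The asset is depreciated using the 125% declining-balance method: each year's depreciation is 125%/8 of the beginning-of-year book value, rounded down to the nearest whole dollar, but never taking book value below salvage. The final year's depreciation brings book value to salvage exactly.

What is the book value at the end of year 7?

Depreciable base = $104,379 − $3,500 = $100,879.
Year 1: ⌊$104,379 × 125%/8⌋ = $16,309. Book value $88,070.
Year 2: ⌊$88,070 × 125%/8⌋ = $13,760. Book value $74,310.
Year 3: ⌊$74,310 × 125%/8⌋ = $11,610. Book value $62,700.
Year 4: ⌊$62,700 × 125%/8⌋ = $9,796. Book value $52,904.
Year 5: ⌊$52,904 × 125%/8⌋ = $8,266. Book value $44,638.
Year 6: ⌊$44,638 × 125%/8⌋ = $6,974. Book value $37,664.
Year 7: ⌊$37,664 × 125%/8⌋ = $5,885. Book value $31,779.

$31,779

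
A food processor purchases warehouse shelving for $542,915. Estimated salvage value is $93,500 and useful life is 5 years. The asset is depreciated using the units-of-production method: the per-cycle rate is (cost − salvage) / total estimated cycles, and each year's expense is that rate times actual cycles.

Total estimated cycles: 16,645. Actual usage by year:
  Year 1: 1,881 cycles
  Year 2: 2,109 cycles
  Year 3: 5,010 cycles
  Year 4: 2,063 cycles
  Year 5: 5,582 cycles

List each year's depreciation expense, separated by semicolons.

$50,787; $56,943; $135,270; $55,701; $150,714

Depreciable base = $542,915 − $93,500 = $449,415.
Rate = $449,415 / 16,645 cycles = $27 per cycle.
Year 1: 1,881 × $27 = $50,787. Book value $492,128.
Year 2: 2,109 × $27 = $56,943. Book value $435,185.
Year 3: 5,010 × $27 = $135,270. Book value $299,915.
Year 4: 2,063 × $27 = $55,701. Book value $244,214.
Year 5: 5,582 × $27 = $150,714. Book value $93,500.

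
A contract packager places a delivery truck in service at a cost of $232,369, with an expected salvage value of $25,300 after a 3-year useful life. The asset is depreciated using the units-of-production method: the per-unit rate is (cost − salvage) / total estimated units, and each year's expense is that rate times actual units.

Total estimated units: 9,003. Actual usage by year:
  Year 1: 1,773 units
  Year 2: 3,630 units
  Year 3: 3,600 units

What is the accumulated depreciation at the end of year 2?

$124,269

Depreciable base = $232,369 − $25,300 = $207,069.
Rate = $207,069 / 9,003 units = $23 per unit.
Year 1: 1,773 × $23 = $40,779. Book value $191,590.
Year 2: 3,630 × $23 = $83,490. Book value $108,100.
Accumulated through year 2 = $232,369 − $108,100 = $124,269.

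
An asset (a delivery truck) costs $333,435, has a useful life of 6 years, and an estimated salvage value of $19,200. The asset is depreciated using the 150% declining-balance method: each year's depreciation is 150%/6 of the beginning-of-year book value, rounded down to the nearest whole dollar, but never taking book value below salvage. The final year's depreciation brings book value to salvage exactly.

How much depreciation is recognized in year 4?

$35,167

Depreciable base = $333,435 − $19,200 = $314,235.
Year 1: ⌊$333,435 × 150%/6⌋ = $83,358. Book value $250,077.
Year 2: ⌊$250,077 × 150%/6⌋ = $62,519. Book value $187,558.
Year 3: ⌊$187,558 × 150%/6⌋ = $46,889. Book value $140,669.
Year 4: ⌊$140,669 × 150%/6⌋ = $35,167. Book value $105,502.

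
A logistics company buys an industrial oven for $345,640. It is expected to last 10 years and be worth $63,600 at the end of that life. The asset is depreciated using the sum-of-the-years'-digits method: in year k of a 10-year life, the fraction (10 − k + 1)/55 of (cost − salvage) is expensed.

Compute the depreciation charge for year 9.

$10,256

Depreciable base = $345,640 − $63,600 = $282,040.
Sum of the years' digits = 10+9+8+7+6+5+4+3+2+1 = 55.
Year 1: $282,040 × 10/55 = $51,280. Book value $294,360.
Year 2: $282,040 × 9/55 = $46,152. Book value $248,208.
Year 3: $282,040 × 8/55 = $41,024. Book value $207,184.
Year 4: $282,040 × 7/55 = $35,896. Book value $171,288.
Year 5: $282,040 × 6/55 = $30,768. Book value $140,520.
Year 6: $282,040 × 5/55 = $25,640. Book value $114,880.
Year 7: $282,040 × 4/55 = $20,512. Book value $94,368.
Year 8: $282,040 × 3/55 = $15,384. Book value $78,984.
Year 9: $282,040 × 2/55 = $10,256. Book value $68,728.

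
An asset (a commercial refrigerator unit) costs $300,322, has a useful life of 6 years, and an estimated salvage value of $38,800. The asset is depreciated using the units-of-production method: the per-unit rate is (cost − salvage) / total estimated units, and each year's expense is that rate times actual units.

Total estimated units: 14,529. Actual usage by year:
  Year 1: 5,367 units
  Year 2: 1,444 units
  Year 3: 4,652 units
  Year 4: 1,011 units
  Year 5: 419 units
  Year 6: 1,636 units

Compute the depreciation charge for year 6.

$29,448

Depreciable base = $300,322 − $38,800 = $261,522.
Rate = $261,522 / 14,529 units = $18 per unit.
Year 1: 5,367 × $18 = $96,606. Book value $203,716.
Year 2: 1,444 × $18 = $25,992. Book value $177,724.
Year 3: 4,652 × $18 = $83,736. Book value $93,988.
Year 4: 1,011 × $18 = $18,198. Book value $75,790.
Year 5: 419 × $18 = $7,542. Book value $68,248.
Year 6: 1,636 × $18 = $29,448. Book value $38,800.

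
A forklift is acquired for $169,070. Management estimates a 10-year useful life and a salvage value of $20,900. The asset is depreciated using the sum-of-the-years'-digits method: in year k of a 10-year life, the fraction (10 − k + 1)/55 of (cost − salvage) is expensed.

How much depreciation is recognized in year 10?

$2,694

Depreciable base = $169,070 − $20,900 = $148,170.
Sum of the years' digits = 10+9+8+7+6+5+4+3+2+1 = 55.
Year 1: $148,170 × 10/55 = $26,940. Book value $142,130.
Year 2: $148,170 × 9/55 = $24,246. Book value $117,884.
Year 3: $148,170 × 8/55 = $21,552. Book value $96,332.
Year 4: $148,170 × 7/55 = $18,858. Book value $77,474.
Year 5: $148,170 × 6/55 = $16,164. Book value $61,310.
Year 6: $148,170 × 5/55 = $13,470. Book value $47,840.
Year 7: $148,170 × 4/55 = $10,776. Book value $37,064.
Year 8: $148,170 × 3/55 = $8,082. Book value $28,982.
Year 9: $148,170 × 2/55 = $5,388. Book value $23,594.
Year 10: $148,170 × 1/55 = $2,694. Book value $20,900.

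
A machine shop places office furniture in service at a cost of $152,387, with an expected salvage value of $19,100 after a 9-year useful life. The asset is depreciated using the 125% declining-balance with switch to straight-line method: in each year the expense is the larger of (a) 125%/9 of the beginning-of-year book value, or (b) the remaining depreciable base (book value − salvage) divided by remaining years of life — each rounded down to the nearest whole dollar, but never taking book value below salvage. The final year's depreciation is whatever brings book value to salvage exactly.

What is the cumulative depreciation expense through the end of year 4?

Depreciable base = $152,387 − $19,100 = $133,287.
Year 1: DB = ⌊$152,387 × 125%/9⌋ = $21,164; SL = ⌊$133,287/9⌋ = $14,809 → take DB $21,164. Book value $131,223.
Year 2: DB = ⌊$131,223 × 125%/9⌋ = $18,225; SL = ⌊$112,123/8⌋ = $14,015 → take DB $18,225. Book value $112,998.
Year 3: DB = ⌊$112,998 × 125%/9⌋ = $15,694; SL = ⌊$93,898/7⌋ = $13,414 → take DB $15,694. Book value $97,304.
Year 4: DB = ⌊$97,304 × 125%/9⌋ = $13,514; SL = ⌊$78,204/6⌋ = $13,034 → take DB $13,514. Book value $83,790.
Accumulated through year 4 = $152,387 − $83,790 = $68,597.

$68,597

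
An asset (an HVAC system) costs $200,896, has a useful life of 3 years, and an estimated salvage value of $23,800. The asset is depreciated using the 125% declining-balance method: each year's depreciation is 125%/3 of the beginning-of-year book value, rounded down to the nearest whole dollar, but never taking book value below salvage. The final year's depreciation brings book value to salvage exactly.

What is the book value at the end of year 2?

Depreciable base = $200,896 − $23,800 = $177,096.
Year 1: ⌊$200,896 × 125%/3⌋ = $83,706. Book value $117,190.
Year 2: ⌊$117,190 × 125%/3⌋ = $48,829. Book value $68,361.

$68,361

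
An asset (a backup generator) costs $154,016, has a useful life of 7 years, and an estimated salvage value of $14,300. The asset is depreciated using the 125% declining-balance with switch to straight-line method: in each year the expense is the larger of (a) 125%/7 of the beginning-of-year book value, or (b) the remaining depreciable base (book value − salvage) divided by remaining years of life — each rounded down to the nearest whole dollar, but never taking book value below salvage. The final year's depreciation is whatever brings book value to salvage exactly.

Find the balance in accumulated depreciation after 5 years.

Depreciable base = $154,016 − $14,300 = $139,716.
Year 1: DB = ⌊$154,016 × 125%/7⌋ = $27,502; SL = ⌊$139,716/7⌋ = $19,959 → take DB $27,502. Book value $126,514.
Year 2: DB = ⌊$126,514 × 125%/7⌋ = $22,591; SL = ⌊$112,214/6⌋ = $18,702 → take DB $22,591. Book value $103,923.
Year 3: DB = ⌊$103,923 × 125%/7⌋ = $18,557; SL = ⌊$89,623/5⌋ = $17,924 → take DB $18,557. Book value $85,366.
Year 4: DB = ⌊$85,366 × 125%/7⌋ = $15,243; SL = ⌊$71,066/4⌋ = $17,766 → take SL $17,766. Book value $67,600.
Year 5: DB = ⌊$67,600 × 125%/7⌋ = $12,071; SL = ⌊$53,300/3⌋ = $17,766 → take SL $17,766. Book value $49,834.
Accumulated through year 5 = $154,016 − $49,834 = $104,182.

$104,182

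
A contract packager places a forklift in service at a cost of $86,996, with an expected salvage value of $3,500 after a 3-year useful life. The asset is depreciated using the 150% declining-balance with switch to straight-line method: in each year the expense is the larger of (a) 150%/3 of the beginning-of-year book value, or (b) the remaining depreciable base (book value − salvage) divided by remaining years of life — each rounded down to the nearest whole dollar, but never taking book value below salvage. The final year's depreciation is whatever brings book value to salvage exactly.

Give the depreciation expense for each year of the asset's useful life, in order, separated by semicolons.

$43,498; $21,749; $18,249

Depreciable base = $86,996 − $3,500 = $83,496.
Year 1: DB = ⌊$86,996 × 150%/3⌋ = $43,498; SL = ⌊$83,496/3⌋ = $27,832 → take DB $43,498. Book value $43,498.
Year 2: DB = ⌊$43,498 × 150%/3⌋ = $21,749; SL = ⌊$39,998/2⌋ = $19,999 → take DB $21,749. Book value $21,749.
Year 3 (final): $21,749 − $3,500 = $18,249. Book value $3,500.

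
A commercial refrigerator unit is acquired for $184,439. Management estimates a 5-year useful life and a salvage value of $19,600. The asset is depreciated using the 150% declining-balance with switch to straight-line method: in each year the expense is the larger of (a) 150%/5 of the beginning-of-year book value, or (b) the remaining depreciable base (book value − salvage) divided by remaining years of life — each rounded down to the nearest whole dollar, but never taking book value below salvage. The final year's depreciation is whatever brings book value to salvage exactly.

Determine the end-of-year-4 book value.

$41,432

Depreciable base = $184,439 − $19,600 = $164,839.
Year 1: DB = ⌊$184,439 × 150%/5⌋ = $55,331; SL = ⌊$164,839/5⌋ = $32,967 → take DB $55,331. Book value $129,108.
Year 2: DB = ⌊$129,108 × 150%/5⌋ = $38,732; SL = ⌊$109,508/4⌋ = $27,377 → take DB $38,732. Book value $90,376.
Year 3: DB = ⌊$90,376 × 150%/5⌋ = $27,112; SL = ⌊$70,776/3⌋ = $23,592 → take DB $27,112. Book value $63,264.
Year 4: DB = ⌊$63,264 × 150%/5⌋ = $18,979; SL = ⌊$43,664/2⌋ = $21,832 → take SL $21,832. Book value $41,432.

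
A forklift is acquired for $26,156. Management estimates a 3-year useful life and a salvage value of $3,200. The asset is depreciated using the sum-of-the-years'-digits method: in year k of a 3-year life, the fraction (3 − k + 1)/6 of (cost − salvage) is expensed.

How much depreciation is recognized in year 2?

$7,652

Depreciable base = $26,156 − $3,200 = $22,956.
Sum of the years' digits = 3+2+1 = 6.
Year 1: $22,956 × 3/6 = $11,478. Book value $14,678.
Year 2: $22,956 × 2/6 = $7,652. Book value $7,026.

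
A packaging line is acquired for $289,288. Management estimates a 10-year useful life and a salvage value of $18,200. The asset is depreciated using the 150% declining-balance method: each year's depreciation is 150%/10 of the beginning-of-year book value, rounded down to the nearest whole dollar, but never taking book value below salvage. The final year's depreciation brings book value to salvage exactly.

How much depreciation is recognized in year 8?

$13,911

Depreciable base = $289,288 − $18,200 = $271,088.
Year 1: ⌊$289,288 × 150%/10⌋ = $43,393. Book value $245,895.
Year 2: ⌊$245,895 × 150%/10⌋ = $36,884. Book value $209,011.
Year 3: ⌊$209,011 × 150%/10⌋ = $31,351. Book value $177,660.
Year 4: ⌊$177,660 × 150%/10⌋ = $26,649. Book value $151,011.
Year 5: ⌊$151,011 × 150%/10⌋ = $22,651. Book value $128,360.
Year 6: ⌊$128,360 × 150%/10⌋ = $19,254. Book value $109,106.
Year 7: ⌊$109,106 × 150%/10⌋ = $16,365. Book value $92,741.
Year 8: ⌊$92,741 × 150%/10⌋ = $13,911. Book value $78,830.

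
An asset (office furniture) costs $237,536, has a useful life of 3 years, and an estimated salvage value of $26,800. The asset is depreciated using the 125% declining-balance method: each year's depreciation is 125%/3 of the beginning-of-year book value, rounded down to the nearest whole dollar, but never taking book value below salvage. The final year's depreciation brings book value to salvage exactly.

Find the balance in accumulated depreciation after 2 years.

$156,707

Depreciable base = $237,536 − $26,800 = $210,736.
Year 1: ⌊$237,536 × 125%/3⌋ = $98,973. Book value $138,563.
Year 2: ⌊$138,563 × 125%/3⌋ = $57,734. Book value $80,829.
Accumulated through year 2 = $237,536 − $80,829 = $156,707.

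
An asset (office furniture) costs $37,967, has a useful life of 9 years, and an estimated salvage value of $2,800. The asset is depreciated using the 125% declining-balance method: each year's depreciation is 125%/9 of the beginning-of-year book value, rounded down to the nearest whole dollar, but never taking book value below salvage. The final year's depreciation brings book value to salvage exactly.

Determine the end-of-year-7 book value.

Depreciable base = $37,967 − $2,800 = $35,167.
Year 1: ⌊$37,967 × 125%/9⌋ = $5,273. Book value $32,694.
Year 2: ⌊$32,694 × 125%/9⌋ = $4,540. Book value $28,154.
Year 3: ⌊$28,154 × 125%/9⌋ = $3,910. Book value $24,244.
Year 4: ⌊$24,244 × 125%/9⌋ = $3,367. Book value $20,877.
Year 5: ⌊$20,877 × 125%/9⌋ = $2,899. Book value $17,978.
Year 6: ⌊$17,978 × 125%/9⌋ = $2,496. Book value $15,482.
Year 7: ⌊$15,482 × 125%/9⌋ = $2,150. Book value $13,332.

$13,332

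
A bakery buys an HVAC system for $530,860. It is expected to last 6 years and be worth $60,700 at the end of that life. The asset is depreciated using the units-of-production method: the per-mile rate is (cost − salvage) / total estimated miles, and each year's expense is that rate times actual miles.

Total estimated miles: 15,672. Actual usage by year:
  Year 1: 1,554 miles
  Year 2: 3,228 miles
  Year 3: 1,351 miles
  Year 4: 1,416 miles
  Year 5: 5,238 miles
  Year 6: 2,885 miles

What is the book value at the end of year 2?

$387,400

Depreciable base = $530,860 − $60,700 = $470,160.
Rate = $470,160 / 15,672 miles = $30 per mile.
Year 1: 1,554 × $30 = $46,620. Book value $484,240.
Year 2: 3,228 × $30 = $96,840. Book value $387,400.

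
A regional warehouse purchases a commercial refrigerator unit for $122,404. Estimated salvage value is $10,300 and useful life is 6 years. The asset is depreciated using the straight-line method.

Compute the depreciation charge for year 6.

Depreciable base = $122,404 − $10,300 = $112,104.
Annual expense = $112,104 / 6 = $18,684.

$18,684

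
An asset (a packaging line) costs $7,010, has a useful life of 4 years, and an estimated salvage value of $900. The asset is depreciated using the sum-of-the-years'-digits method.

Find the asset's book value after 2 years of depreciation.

Depreciable base = $7,010 − $900 = $6,110.
Sum of the years' digits = 4+3+2+1 = 10.
Year 1: $6,110 × 4/10 = $2,444. Book value $4,566.
Year 2: $6,110 × 3/10 = $1,833. Book value $2,733.

$2,733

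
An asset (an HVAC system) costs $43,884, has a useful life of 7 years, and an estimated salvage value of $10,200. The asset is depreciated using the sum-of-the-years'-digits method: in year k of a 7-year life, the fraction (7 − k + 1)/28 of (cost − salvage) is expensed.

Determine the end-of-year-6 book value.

$11,403

Depreciable base = $43,884 − $10,200 = $33,684.
Sum of the years' digits = 7+6+5+4+3+2+1 = 28.
Year 1: $33,684 × 7/28 = $8,421. Book value $35,463.
Year 2: $33,684 × 6/28 = $7,218. Book value $28,245.
Year 3: $33,684 × 5/28 = $6,015. Book value $22,230.
Year 4: $33,684 × 4/28 = $4,812. Book value $17,418.
Year 5: $33,684 × 3/28 = $3,609. Book value $13,809.
Year 6: $33,684 × 2/28 = $2,406. Book value $11,403.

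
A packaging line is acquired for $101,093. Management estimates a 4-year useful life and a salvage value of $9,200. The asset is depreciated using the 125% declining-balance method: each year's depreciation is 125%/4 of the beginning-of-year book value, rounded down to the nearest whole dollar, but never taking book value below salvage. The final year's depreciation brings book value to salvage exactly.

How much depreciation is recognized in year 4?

Depreciable base = $101,093 − $9,200 = $91,893.
Year 1: ⌊$101,093 × 125%/4⌋ = $31,591. Book value $69,502.
Year 2: ⌊$69,502 × 125%/4⌋ = $21,719. Book value $47,783.
Year 3: ⌊$47,783 × 125%/4⌋ = $14,932. Book value $32,851.
Year 4 (final): $32,851 − $9,200 = $23,651. Book value $9,200.

$23,651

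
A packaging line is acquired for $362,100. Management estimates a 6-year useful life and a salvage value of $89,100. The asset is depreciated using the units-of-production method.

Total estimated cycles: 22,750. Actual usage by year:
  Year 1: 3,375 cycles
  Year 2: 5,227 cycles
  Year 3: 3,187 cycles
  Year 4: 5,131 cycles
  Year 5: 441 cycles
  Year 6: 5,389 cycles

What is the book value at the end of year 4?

Depreciable base = $362,100 − $89,100 = $273,000.
Rate = $273,000 / 22,750 cycles = $12 per cycle.
Year 1: 3,375 × $12 = $40,500. Book value $321,600.
Year 2: 5,227 × $12 = $62,724. Book value $258,876.
Year 3: 3,187 × $12 = $38,244. Book value $220,632.
Year 4: 5,131 × $12 = $61,572. Book value $159,060.

$159,060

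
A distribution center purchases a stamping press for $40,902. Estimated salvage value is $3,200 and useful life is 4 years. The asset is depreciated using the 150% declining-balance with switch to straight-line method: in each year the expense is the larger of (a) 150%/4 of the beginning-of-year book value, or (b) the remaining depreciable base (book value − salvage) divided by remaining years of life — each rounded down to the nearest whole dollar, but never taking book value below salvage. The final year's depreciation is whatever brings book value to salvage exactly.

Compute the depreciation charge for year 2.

$9,586

Depreciable base = $40,902 − $3,200 = $37,702.
Year 1: DB = ⌊$40,902 × 150%/4⌋ = $15,338; SL = ⌊$37,702/4⌋ = $9,425 → take DB $15,338. Book value $25,564.
Year 2: DB = ⌊$25,564 × 150%/4⌋ = $9,586; SL = ⌊$22,364/3⌋ = $7,454 → take DB $9,586. Book value $15,978.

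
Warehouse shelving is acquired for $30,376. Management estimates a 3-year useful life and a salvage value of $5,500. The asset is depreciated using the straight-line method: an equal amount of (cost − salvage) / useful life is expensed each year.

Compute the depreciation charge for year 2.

$8,292

Depreciable base = $30,376 − $5,500 = $24,876.
Annual expense = $24,876 / 3 = $8,292.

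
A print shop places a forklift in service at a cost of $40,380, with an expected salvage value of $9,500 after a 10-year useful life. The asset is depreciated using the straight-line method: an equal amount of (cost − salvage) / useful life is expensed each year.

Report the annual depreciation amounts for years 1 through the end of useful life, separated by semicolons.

Depreciable base = $40,380 − $9,500 = $30,880.
Annual expense = $30,880 / 10 = $3,088.
End of year 1: book value $37,292.
End of year 2: book value $34,204.
End of year 3: book value $31,116.
End of year 4: book value $28,028.
End of year 5: book value $24,940.
End of year 6: book value $21,852.
End of year 7: book value $18,764.
End of year 8: book value $15,676.
End of year 9: book value $12,588.
End of year 10: book value $9,500.

$3,088; $3,088; $3,088; $3,088; $3,088; $3,088; $3,088; $3,088; $3,088; $3,088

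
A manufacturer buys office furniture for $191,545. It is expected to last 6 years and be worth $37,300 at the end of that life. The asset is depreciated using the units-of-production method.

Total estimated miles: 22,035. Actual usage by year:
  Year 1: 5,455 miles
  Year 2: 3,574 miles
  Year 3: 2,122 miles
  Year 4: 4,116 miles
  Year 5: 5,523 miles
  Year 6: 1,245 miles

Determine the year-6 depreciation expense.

Depreciable base = $191,545 − $37,300 = $154,245.
Rate = $154,245 / 22,035 miles = $7 per mile.
Year 1: 5,455 × $7 = $38,185. Book value $153,360.
Year 2: 3,574 × $7 = $25,018. Book value $128,342.
Year 3: 2,122 × $7 = $14,854. Book value $113,488.
Year 4: 4,116 × $7 = $28,812. Book value $84,676.
Year 5: 5,523 × $7 = $38,661. Book value $46,015.
Year 6: 1,245 × $7 = $8,715. Book value $37,300.

$8,715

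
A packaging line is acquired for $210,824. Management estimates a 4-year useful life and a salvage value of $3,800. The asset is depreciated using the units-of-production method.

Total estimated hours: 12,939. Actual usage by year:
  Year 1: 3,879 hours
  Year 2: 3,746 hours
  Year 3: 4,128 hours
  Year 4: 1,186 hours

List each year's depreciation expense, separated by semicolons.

Depreciable base = $210,824 − $3,800 = $207,024.
Rate = $207,024 / 12,939 hours = $16 per hour.
Year 1: 3,879 × $16 = $62,064. Book value $148,760.
Year 2: 3,746 × $16 = $59,936. Book value $88,824.
Year 3: 4,128 × $16 = $66,048. Book value $22,776.
Year 4: 1,186 × $16 = $18,976. Book value $3,800.

$62,064; $59,936; $66,048; $18,976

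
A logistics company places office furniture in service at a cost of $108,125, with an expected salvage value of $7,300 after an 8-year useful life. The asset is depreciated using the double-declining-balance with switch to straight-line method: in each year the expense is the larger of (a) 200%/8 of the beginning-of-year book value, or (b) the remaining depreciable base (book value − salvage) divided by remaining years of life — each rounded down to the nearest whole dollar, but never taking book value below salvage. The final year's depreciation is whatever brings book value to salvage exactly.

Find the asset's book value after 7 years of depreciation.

$13,273

Depreciable base = $108,125 − $7,300 = $100,825.
Year 1: DB = ⌊$108,125 × 200%/8⌋ = $27,031; SL = ⌊$100,825/8⌋ = $12,603 → take DB $27,031. Book value $81,094.
Year 2: DB = ⌊$81,094 × 200%/8⌋ = $20,273; SL = ⌊$73,794/7⌋ = $10,542 → take DB $20,273. Book value $60,821.
Year 3: DB = ⌊$60,821 × 200%/8⌋ = $15,205; SL = ⌊$53,521/6⌋ = $8,920 → take DB $15,205. Book value $45,616.
Year 4: DB = ⌊$45,616 × 200%/8⌋ = $11,404; SL = ⌊$38,316/5⌋ = $7,663 → take DB $11,404. Book value $34,212.
Year 5: DB = ⌊$34,212 × 200%/8⌋ = $8,553; SL = ⌊$26,912/4⌋ = $6,728 → take DB $8,553. Book value $25,659.
Year 6: DB = ⌊$25,659 × 200%/8⌋ = $6,414; SL = ⌊$18,359/3⌋ = $6,119 → take DB $6,414. Book value $19,245.
Year 7: DB = ⌊$19,245 × 200%/8⌋ = $4,811; SL = ⌊$11,945/2⌋ = $5,972 → take SL $5,972. Book value $13,273.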